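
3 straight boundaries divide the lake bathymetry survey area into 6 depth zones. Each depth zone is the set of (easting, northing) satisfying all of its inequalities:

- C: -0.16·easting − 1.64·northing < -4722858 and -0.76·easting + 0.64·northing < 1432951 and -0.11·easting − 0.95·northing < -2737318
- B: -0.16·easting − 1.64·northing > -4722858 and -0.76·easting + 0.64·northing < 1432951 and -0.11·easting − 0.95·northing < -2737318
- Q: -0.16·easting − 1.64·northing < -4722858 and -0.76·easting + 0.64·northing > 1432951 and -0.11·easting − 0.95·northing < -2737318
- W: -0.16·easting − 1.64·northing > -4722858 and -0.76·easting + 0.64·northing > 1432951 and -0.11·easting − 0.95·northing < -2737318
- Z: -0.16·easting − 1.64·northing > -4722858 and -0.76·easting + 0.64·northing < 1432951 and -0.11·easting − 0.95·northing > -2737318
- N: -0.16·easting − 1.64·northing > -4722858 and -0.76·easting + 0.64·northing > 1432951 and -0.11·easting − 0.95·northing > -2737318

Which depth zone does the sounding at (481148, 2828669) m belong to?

W

-0.16·481148 − 1.64·2828669 = -4716000.840, which is > -4722858
-0.76·481148 + 0.64·2828669 = 1444675.680, which is > 1432951
-0.11·481148 − 0.95·2828669 = -2740161.830, which is < -2737318
This sign pattern matches W.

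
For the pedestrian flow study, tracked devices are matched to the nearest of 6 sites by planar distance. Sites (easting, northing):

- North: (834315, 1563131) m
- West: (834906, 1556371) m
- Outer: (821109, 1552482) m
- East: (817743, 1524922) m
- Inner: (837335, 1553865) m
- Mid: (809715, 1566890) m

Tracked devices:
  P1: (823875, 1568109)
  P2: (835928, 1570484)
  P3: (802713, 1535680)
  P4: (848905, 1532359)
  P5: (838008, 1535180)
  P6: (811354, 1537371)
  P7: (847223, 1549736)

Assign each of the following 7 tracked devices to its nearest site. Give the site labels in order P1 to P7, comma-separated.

P1 → North (d²=133774084.00)
P2 → North (d²=56668378.00)
P3 → East (d²=341635464.00)
P4 → Inner (d²=596372936.00)
P5 → Inner (d²=349582154.00)
P6 → East (d²=195796922.00)
P7 → Inner (d²=114821185.00)

North, North, East, Inner, Inner, East, Inner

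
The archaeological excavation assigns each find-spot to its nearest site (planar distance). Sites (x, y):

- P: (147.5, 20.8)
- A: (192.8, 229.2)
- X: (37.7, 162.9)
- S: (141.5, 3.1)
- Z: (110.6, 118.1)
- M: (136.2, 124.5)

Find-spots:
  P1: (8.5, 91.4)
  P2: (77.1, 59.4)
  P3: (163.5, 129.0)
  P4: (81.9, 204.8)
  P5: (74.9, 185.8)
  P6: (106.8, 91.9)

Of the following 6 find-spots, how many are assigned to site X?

P1 → X
P2 → Z
P3 → M
P4 → X
P5 → X
P6 → Z
3 of the 6 go to X.

3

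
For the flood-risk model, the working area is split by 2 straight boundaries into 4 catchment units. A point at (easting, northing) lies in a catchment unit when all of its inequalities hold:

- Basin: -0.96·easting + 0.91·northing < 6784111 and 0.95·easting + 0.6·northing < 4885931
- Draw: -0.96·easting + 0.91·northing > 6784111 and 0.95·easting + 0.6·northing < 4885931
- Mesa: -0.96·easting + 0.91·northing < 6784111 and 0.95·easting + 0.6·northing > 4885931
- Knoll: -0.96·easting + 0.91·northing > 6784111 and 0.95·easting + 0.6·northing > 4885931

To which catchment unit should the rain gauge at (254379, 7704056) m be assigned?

Basin

-0.96·254379 + 0.91·7704056 = 6766487.120, which is < 6784111
0.95·254379 + 0.6·7704056 = 4864093.650, which is < 4885931
This sign pattern matches Basin.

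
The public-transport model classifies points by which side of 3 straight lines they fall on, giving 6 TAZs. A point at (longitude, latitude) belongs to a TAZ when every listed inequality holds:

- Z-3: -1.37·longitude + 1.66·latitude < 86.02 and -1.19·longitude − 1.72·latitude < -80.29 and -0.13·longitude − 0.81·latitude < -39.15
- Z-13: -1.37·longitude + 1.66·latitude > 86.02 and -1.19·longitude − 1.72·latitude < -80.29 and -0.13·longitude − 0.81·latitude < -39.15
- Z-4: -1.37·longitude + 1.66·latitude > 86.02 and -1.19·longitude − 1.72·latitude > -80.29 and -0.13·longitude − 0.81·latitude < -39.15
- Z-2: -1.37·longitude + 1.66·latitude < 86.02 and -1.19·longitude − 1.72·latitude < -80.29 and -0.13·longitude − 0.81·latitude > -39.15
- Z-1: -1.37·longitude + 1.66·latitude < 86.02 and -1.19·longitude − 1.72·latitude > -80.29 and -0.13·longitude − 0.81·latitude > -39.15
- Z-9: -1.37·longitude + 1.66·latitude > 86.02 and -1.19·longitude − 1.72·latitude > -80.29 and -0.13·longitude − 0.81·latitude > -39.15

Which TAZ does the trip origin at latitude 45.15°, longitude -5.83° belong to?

Z-1

-1.37·-5.83 + 1.66·45.15 = 82.936, which is < 86.02
-1.19·-5.83 − 1.72·45.15 = -70.720, which is > -80.29
-0.13·-5.83 − 0.81·45.15 = -35.814, which is > -39.15
This sign pattern matches Z-1.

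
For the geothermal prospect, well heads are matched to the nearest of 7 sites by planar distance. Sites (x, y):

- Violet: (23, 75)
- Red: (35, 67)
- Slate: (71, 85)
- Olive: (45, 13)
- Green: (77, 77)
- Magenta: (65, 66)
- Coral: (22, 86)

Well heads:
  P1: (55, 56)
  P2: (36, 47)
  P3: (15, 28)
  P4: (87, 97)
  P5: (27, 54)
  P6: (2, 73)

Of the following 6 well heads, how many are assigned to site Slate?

P1 → Magenta
P2 → Red
P3 → Olive
P4 → Slate
P5 → Red
P6 → Violet
1 of the 6 goes to Slate.

1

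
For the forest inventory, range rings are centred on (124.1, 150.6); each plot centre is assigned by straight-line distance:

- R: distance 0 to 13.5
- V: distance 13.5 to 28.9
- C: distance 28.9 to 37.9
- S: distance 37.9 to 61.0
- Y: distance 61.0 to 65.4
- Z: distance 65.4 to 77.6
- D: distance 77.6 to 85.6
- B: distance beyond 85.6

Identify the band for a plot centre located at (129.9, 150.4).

R

Distance = √((129.9−124.1)² + (150.4−150.6)²) = √(33.640 + 0.040) = 5.803.
0 ≤ 5.803 < 13.5 → R.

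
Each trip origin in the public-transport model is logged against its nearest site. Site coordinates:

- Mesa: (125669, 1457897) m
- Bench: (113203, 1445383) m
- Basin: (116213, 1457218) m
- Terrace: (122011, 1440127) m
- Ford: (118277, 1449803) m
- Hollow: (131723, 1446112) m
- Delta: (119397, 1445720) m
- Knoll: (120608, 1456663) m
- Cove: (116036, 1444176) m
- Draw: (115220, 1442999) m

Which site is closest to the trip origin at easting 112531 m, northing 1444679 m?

Squared distances to each site:
Mesa: 347322568.000; Bench: 947200.000; Basin: 170783645.000; Terrace: 110591104.000; Ford: 59271892.000; Hollow: 370386353.000; Delta: 48225637.000; Knoll: 208854185.000; Cove: 12538034.000; Draw: 10053121.000.
Minimum at Bench.

Bench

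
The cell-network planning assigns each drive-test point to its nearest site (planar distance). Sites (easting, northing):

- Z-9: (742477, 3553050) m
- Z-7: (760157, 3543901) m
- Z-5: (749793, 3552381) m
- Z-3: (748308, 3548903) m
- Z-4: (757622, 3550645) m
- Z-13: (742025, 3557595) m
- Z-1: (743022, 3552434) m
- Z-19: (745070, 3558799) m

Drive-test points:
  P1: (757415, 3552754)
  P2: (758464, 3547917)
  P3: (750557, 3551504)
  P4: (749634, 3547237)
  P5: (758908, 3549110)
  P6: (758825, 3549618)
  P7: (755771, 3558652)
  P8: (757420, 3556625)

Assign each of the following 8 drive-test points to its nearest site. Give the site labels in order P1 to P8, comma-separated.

P1 → Z-4 (d²=4490730.00)
P2 → Z-4 (d²=8150948.00)
P3 → Z-5 (d²=1352825.00)
P4 → Z-3 (d²=4533832.00)
P5 → Z-4 (d²=4010021.00)
P6 → Z-4 (d²=2501938.00)
P7 → Z-4 (d²=67538250.00)
P8 → Z-4 (d²=35801204.00)

Z-4, Z-4, Z-5, Z-3, Z-4, Z-4, Z-4, Z-4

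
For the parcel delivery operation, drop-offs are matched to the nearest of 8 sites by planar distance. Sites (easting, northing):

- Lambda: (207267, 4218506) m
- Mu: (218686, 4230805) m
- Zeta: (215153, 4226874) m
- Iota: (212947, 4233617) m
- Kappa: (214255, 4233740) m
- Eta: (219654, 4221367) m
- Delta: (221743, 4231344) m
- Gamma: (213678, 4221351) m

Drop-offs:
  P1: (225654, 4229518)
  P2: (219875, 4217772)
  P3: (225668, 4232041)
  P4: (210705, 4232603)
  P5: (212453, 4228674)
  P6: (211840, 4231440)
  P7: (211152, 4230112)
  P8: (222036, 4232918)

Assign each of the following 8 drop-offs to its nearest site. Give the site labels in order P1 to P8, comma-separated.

P1 → Delta (d²=18630197.00)
P2 → Eta (d²=12972866.00)
P3 → Delta (d²=15891434.00)
P4 → Iota (d²=6054760.00)
P5 → Zeta (d²=10530000.00)
P6 → Iota (d²=5964778.00)
P7 → Iota (d²=15507050.00)
P8 → Delta (d²=2563325.00)

Delta, Eta, Delta, Iota, Zeta, Iota, Iota, Delta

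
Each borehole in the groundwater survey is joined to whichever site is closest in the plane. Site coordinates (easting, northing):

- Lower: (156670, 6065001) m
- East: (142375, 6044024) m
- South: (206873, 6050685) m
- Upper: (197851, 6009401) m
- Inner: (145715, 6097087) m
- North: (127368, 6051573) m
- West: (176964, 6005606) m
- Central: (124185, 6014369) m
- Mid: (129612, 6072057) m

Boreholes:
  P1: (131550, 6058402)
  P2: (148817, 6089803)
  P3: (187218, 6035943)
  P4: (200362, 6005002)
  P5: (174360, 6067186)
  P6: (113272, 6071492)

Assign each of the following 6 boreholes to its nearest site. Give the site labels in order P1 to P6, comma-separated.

P1 → North (d²=64124365.00)
P2 → Inner (d²=62679060.00)
P3 → South (d²=603645589.00)
P4 → Upper (d²=25656322.00)
P5 → Lower (d²=317710325.00)
P6 → Mid (d²=267314825.00)

North, Inner, South, Upper, Lower, Mid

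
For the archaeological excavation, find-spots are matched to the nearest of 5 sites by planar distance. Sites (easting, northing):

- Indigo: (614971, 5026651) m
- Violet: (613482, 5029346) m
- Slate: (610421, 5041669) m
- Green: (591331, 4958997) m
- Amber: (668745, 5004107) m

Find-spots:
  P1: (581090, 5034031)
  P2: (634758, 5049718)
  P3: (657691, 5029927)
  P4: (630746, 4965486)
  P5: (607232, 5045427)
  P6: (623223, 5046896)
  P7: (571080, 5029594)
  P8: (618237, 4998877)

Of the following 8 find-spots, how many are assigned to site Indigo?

P1 → Slate
P2 → Slate
P3 → Amber
P4 → Green
P5 → Slate
P6 → Slate
P7 → Slate
P8 → Indigo
1 of the 8 goes to Indigo.

1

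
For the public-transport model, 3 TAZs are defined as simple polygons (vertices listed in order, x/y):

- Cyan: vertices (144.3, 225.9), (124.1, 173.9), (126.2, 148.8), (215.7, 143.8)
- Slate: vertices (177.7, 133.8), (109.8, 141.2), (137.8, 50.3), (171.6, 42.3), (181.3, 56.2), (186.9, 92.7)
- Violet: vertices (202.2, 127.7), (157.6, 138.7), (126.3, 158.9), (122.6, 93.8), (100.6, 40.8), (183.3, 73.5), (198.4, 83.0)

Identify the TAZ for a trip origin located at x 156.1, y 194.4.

Cyan

Cast a ray rightward from (156.1, 194.4). For each polygon, the edges (by vertex number in listed order) whose endpoints lie on opposite sides of y = 194.4, where each meets that height, and whether that is right or left of the point:
Cyan: 1–2 at x≈132.06 (left), 4–1 at x≈171.69 (right) → 1 crossing.
Slate: no edge straddles that height → 0 crossings.
Violet: no edge straddles that height → 0 crossings.
Only Cyan has an odd count, so the point is inside Cyan.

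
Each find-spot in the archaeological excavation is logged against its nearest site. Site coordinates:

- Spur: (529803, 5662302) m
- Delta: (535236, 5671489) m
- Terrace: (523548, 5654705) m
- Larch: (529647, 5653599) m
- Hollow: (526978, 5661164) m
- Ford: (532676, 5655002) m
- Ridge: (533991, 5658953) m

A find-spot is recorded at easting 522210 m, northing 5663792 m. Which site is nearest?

Hollow

Squared distances to each site:
Spur: 59873749.000; Delta: 228920485.000; Terrace: 84363813.000; Larch: 159206218.000; Hollow: 29640208.000; Ford: 186801256.000; Ridge: 162207882.000.
Minimum at Hollow.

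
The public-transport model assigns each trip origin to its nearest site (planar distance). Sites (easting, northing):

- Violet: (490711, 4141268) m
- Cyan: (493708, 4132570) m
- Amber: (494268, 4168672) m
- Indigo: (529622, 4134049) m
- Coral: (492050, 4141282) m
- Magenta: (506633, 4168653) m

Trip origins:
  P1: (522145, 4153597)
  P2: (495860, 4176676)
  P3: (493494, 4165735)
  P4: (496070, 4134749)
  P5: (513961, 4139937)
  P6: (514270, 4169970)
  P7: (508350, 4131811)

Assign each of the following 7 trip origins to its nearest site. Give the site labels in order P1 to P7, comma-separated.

P1 → Indigo (d²=438029833.00)
P2 → Amber (d²=66598480.00)
P3 → Amber (d²=9225045.00)
P4 → Cyan (d²=10327085.00)
P5 → Indigo (d²=279935465.00)
P6 → Magenta (d²=60058258.00)
P7 → Cyan (d²=214964245.00)

Indigo, Amber, Amber, Cyan, Indigo, Magenta, Cyan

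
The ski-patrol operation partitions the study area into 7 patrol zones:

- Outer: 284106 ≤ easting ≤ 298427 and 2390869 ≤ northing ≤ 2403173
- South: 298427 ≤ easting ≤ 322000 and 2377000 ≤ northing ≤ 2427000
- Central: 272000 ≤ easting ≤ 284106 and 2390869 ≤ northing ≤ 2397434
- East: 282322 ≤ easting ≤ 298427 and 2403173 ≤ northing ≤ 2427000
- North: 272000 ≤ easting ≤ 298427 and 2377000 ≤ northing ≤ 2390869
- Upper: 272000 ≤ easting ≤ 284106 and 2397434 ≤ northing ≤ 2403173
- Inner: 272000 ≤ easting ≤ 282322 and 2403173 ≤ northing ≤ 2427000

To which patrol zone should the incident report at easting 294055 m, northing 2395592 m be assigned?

The point has easting = 294055 and northing = 2395592.
Only Outer satisfies 284106 ≤ easting ≤ 298427 and 2390869 ≤ northing ≤ 2403173.

Outer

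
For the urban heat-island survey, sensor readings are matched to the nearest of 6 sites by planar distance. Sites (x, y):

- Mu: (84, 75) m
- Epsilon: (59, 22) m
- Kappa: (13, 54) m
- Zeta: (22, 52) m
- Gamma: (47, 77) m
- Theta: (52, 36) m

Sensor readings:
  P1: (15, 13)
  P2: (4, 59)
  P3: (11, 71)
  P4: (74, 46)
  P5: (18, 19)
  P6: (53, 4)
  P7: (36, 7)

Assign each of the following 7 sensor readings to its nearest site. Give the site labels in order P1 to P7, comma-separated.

P1 → Zeta (d²=1570.00)
P2 → Kappa (d²=106.00)
P3 → Kappa (d²=293.00)
P4 → Theta (d²=584.00)
P5 → Zeta (d²=1105.00)
P6 → Epsilon (d²=360.00)
P7 → Epsilon (d²=754.00)

Zeta, Kappa, Kappa, Theta, Zeta, Epsilon, Epsilon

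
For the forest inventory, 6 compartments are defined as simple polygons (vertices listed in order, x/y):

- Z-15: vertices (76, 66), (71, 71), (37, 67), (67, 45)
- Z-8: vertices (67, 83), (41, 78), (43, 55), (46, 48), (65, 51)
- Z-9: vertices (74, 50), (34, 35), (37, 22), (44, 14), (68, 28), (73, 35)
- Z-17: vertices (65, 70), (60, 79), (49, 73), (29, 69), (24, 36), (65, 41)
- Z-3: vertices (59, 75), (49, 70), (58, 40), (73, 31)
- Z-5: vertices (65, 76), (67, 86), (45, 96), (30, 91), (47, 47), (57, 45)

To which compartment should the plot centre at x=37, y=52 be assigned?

Cast a ray rightward from (37, 52). For each polygon, the edges (by vertex number in listed order) whose endpoints lie on opposite sides of y = 52, where each meets that height, and whether that is right or left of the point:
Z-15: 3–4 at x≈57.5 (right), 4–1 at x≈70.0 (right) → 2 crossings.
Z-8: 3–4 at x≈44.3 (right), 5–1 at x≈65.1 (right) → 2 crossings.
Z-9: no edge straddles that height → 0 crossings.
Z-17: 4–5 at x≈26.4 (left), 6–1 at x≈65.0 (right) → 1 crossing.
Z-3: 2–3 at x≈54.4 (right), 4–1 at x≈66.3 (right) → 2 crossings.
Z-5: 4–5 at x≈45.1 (right), 6–1 at x≈58.8 (right) → 2 crossings.
Only Z-17 has an odd count, so the point is inside Z-17.

Z-17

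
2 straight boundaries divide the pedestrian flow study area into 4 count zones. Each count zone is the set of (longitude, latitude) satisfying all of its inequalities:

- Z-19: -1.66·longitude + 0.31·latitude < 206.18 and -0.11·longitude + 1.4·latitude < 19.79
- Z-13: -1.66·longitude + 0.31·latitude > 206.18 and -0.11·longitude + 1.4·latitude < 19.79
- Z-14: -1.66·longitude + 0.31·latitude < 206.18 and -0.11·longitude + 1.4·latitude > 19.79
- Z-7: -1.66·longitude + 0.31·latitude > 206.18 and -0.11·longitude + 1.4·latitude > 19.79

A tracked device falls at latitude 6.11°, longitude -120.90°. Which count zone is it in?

Z-14

-1.66·-120.90 + 0.31·6.11 = 202.588, which is < 206.18
-0.11·-120.90 + 1.4·6.11 = 21.853, which is > 19.79
This sign pattern matches Z-14.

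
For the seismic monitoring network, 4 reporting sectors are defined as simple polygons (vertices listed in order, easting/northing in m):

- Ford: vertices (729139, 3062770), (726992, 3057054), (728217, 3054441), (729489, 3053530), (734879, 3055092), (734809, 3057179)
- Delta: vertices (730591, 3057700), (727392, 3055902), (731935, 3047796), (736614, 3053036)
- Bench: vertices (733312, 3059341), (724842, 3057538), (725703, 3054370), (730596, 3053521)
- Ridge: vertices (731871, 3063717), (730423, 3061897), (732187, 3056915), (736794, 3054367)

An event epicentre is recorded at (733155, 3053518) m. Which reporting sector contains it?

Cast a ray rightward from (733155, 3053518). For each polygon, the edges (by vertex number in listed order) whose endpoints lie on opposite sides of northing = 3053518, where each meets that height, and whether that is right or left of the point:
Ford: no edge straddles that height → 0 crossings.
Delta: 2–3 at easting≈728728.1 (left), 4–1 at easting≈735991.6 (right) → 1 crossing.
Bench: no edge straddles that height → 0 crossings.
Ridge: no edge straddles that height → 0 crossings.
Only Delta has an odd count, so the point is inside Delta.

Delta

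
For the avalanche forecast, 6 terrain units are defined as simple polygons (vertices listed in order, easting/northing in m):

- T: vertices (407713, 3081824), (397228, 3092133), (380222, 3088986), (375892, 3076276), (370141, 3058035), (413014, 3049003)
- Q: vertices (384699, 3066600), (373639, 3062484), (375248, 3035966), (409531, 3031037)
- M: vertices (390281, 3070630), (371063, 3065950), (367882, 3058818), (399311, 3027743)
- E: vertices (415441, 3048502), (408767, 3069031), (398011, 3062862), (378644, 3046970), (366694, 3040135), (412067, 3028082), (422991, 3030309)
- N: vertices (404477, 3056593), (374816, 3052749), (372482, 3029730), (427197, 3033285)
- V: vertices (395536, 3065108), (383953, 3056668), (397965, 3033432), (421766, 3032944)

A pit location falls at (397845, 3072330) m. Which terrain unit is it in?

T

Cast a ray rightward from (397845, 3072330). For each polygon, the edges (by vertex number in listed order) whose endpoints lie on opposite sides of northing = 3072330, where each meets that height, and whether that is right or left of the point:
T: 4–5 at easting≈374647.9 (left), 6–1 at easting≈409246.4 (right) → 1 crossing.
Q: no edge straddles that height → 0 crossings.
M: no edge straddles that height → 0 crossings.
E: no edge straddles that height → 0 crossings.
N: no edge straddles that height → 0 crossings.
V: no edge straddles that height → 0 crossings.
Only T has an odd count, so the point is inside T.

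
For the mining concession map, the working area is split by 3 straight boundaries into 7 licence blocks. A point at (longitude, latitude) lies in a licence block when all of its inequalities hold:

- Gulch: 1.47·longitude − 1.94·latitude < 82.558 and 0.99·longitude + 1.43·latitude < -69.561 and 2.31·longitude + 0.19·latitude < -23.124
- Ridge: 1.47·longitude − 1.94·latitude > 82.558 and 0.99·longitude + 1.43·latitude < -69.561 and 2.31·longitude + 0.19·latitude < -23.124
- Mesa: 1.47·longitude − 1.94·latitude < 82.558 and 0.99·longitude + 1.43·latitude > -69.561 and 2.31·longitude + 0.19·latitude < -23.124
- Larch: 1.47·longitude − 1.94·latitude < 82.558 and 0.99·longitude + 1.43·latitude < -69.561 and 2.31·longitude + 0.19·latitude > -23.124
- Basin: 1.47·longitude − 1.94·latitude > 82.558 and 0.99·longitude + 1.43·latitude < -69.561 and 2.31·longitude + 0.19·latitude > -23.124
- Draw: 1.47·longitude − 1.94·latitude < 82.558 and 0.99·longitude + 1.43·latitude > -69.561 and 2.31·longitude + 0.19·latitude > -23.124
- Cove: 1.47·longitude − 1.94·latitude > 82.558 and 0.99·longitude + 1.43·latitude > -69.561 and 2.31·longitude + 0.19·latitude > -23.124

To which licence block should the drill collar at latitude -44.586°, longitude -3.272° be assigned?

1.47·-3.272 − 1.94·-44.586 = 81.687, which is < 82.558
0.99·-3.272 + 1.43·-44.586 = -66.997, which is > -69.561
2.31·-3.272 + 0.19·-44.586 = -16.030, which is > -23.124
This sign pattern matches Draw.

Draw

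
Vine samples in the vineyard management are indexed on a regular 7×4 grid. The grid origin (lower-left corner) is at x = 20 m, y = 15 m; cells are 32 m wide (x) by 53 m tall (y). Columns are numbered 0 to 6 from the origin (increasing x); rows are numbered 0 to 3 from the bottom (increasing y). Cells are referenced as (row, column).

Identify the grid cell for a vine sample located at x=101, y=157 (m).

Column index: ⌊(101 − 20) / 32⌋ = ⌊2.531⌋ = 2
Row offset from origin: ⌊(157 − 15) / 53⌋ = ⌊2.679⌋ = 2 → row 2

(2, 2)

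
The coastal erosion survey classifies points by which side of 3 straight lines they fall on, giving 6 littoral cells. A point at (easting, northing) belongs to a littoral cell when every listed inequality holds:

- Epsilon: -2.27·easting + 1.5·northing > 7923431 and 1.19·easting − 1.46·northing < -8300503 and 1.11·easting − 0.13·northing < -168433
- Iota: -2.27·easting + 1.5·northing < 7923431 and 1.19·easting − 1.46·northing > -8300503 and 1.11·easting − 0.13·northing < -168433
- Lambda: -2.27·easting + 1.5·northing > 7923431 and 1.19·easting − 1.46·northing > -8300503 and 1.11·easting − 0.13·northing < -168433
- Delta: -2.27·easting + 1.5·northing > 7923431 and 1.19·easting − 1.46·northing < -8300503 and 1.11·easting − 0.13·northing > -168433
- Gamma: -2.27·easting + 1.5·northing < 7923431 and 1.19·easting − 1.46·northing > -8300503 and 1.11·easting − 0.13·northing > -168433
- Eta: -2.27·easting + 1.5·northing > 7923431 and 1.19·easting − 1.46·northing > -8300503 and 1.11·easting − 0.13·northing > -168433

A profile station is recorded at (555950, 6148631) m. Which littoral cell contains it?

Epsilon

-2.27·555950 + 1.5·6148631 = 7960940.000, which is > 7923431
1.19·555950 − 1.46·6148631 = -8315420.760, which is < -8300503
1.11·555950 − 0.13·6148631 = -182217.530, which is < -168433
This sign pattern matches Epsilon.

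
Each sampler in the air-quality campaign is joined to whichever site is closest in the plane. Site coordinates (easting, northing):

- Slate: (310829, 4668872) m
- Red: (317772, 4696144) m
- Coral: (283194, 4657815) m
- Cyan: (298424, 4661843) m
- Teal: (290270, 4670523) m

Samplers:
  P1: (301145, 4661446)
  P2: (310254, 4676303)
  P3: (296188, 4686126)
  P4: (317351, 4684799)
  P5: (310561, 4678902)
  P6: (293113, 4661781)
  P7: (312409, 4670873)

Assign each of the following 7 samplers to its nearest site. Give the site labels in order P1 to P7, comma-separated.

P1 → Cyan (d²=7561450.00)
P2 → Slate (d²=55550386.00)
P3 → Teal (d²=278476333.00)
P4 → Red (d²=128886266.00)
P5 → Slate (d²=100672724.00)
P6 → Cyan (d²=28210565.00)
P7 → Slate (d²=6500401.00)

Cyan, Slate, Teal, Red, Slate, Cyan, Slate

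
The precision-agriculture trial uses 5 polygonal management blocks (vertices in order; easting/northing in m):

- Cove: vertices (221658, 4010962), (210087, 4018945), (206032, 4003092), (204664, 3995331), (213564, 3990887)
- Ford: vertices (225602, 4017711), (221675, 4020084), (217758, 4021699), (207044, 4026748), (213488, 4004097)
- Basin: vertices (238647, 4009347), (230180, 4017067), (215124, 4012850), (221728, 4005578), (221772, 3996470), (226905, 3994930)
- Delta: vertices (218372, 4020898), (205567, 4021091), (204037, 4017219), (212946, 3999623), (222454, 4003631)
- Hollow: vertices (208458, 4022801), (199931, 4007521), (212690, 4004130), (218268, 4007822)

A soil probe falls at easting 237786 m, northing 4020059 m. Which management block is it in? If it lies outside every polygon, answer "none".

none

Cast a ray rightward from (237786, 4020059). For each polygon, the edges (by vertex number in listed order) whose endpoints lie on opposite sides of northing = 4020059, where each meets that height, and whether that is right or left of the point:
Cove: no edge straddles that height → 0 crossings.
Ford: 1–2 at easting≈221716.4 (left), 4–5 at easting≈208947.0 (left) → 0 crossings.
Basin: no edge straddles that height → 0 crossings.
Delta: 2–3 at easting≈205159.2 (left), 5–1 at easting≈218570.3 (left) → 0 crossings.
Hollow: 1–2 at easting≈206927.8 (left), 4–1 at easting≈210253.8 (left) → 0 crossings.
All counts are even, so the point lies outside every listed polygon.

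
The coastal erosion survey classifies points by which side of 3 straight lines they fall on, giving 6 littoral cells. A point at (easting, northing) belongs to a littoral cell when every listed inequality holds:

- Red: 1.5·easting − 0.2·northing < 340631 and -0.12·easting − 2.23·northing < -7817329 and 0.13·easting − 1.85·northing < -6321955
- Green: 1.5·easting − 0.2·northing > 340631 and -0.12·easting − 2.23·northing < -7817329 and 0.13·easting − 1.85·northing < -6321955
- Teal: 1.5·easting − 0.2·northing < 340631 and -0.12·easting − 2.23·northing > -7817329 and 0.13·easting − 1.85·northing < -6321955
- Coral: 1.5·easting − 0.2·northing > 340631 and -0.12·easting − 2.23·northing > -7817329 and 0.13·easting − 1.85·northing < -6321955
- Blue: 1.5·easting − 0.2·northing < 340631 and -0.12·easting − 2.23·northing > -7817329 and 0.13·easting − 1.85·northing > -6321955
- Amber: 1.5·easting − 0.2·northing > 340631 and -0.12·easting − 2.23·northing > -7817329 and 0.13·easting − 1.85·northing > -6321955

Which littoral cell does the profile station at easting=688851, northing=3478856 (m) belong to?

1.5·688851 − 0.2·3478856 = 337505.300, which is < 340631
-0.12·688851 − 2.23·3478856 = -7840511.000, which is < -7817329
0.13·688851 − 1.85·3478856 = -6346332.970, which is < -6321955
This sign pattern matches Red.

Red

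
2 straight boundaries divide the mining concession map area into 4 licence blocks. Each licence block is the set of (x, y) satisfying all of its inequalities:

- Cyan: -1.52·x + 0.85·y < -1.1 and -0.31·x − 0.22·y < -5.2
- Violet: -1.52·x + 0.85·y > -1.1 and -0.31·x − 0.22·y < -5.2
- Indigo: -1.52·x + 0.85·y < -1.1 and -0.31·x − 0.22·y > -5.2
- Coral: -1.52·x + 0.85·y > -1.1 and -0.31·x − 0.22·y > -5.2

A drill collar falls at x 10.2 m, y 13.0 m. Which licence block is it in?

Cyan

-1.52·10.2 + 0.85·13.0 = -4.454, which is < -1.1
-0.31·10.2 − 0.22·13.0 = -6.022, which is < -5.2
This sign pattern matches Cyan.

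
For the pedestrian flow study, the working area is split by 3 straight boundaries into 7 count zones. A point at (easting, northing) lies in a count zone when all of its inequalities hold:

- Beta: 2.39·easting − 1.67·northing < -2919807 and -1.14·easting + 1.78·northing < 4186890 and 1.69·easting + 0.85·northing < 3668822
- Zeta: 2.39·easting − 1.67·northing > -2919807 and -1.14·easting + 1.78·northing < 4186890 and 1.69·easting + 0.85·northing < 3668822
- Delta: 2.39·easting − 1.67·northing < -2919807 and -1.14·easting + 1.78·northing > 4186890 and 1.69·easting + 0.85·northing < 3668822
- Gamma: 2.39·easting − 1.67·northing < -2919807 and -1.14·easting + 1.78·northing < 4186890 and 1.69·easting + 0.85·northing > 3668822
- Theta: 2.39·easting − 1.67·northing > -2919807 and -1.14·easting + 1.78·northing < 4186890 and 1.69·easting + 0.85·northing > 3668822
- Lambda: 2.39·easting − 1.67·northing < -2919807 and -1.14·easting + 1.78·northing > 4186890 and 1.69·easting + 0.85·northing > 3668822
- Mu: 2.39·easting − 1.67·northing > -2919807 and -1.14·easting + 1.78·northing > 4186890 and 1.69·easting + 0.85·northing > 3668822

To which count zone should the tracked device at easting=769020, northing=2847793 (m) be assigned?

Mu

2.39·769020 − 1.67·2847793 = -2917856.510, which is > -2919807
-1.14·769020 + 1.78·2847793 = 4192388.740, which is > 4186890
1.69·769020 + 0.85·2847793 = 3720267.850, which is > 3668822
This sign pattern matches Mu.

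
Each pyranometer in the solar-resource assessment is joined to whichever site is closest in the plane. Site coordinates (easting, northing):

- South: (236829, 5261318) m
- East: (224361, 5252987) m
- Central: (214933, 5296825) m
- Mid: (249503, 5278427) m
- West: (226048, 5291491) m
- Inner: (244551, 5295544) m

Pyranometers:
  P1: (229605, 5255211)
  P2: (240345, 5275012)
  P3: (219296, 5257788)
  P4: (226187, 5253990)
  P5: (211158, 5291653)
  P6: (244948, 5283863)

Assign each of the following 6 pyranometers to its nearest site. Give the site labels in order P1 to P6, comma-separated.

East, Mid, East, East, Central, Mid

P1 → East (d²=32445712.00)
P2 → Mid (d²=95531189.00)
P3 → East (d²=48703826.00)
P4 → East (d²=4340285.00)
P5 → Central (d²=41000209.00)
P6 → Mid (d²=50298121.00)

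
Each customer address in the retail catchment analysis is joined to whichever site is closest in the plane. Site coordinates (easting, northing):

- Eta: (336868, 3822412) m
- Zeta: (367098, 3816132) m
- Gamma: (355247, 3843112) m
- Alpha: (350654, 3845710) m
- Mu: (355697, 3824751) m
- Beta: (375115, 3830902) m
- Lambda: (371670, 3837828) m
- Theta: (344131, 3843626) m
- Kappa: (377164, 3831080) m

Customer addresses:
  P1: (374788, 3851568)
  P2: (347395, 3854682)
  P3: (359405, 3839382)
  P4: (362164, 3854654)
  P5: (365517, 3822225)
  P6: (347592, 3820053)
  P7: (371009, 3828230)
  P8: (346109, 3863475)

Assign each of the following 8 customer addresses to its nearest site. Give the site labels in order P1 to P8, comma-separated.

Lambda, Alpha, Gamma, Gamma, Zeta, Mu, Beta, Alpha

P1 → Lambda (d²=198509524.00)
P2 → Alpha (d²=91117865.00)
P3 → Gamma (d²=31201864.00)
P4 → Gamma (d²=181062653.00)
P5 → Zeta (d²=39624210.00)
P6 → Mu (d²=87762229.00)
P7 → Beta (d²=23998820.00)
P8 → Alpha (d²=336252250.00)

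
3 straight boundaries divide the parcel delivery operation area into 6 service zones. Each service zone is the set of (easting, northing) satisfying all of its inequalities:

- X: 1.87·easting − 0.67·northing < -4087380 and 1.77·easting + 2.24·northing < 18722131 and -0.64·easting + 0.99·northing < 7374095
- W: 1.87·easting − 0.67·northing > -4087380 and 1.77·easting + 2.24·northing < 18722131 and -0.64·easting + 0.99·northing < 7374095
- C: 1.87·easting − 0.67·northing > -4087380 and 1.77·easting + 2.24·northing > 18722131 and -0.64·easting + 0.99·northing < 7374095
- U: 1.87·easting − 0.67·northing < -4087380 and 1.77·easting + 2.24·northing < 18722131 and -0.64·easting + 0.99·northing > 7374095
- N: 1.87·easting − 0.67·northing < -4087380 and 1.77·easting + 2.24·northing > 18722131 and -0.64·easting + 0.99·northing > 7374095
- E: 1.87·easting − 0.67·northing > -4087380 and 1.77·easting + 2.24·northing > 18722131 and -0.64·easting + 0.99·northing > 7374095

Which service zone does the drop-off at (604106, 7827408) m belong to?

X

1.87·604106 − 0.67·7827408 = -4114685.140, which is < -4087380
1.77·604106 + 2.24·7827408 = 18602661.540, which is < 18722131
-0.64·604106 + 0.99·7827408 = 7362506.080, which is < 7374095
This sign pattern matches X.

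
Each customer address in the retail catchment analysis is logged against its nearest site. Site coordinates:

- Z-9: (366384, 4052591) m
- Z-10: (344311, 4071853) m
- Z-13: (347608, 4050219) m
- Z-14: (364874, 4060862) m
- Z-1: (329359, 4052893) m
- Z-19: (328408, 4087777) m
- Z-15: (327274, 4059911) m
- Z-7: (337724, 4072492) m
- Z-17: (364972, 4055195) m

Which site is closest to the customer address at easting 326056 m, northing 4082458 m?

Z-19

Squared distances to each site:
Z-9: 2518385273.000; Z-10: 445711050.000; Z-13: 1503841825.000; Z-14: 1973224340.000; Z-1: 884999034.000; Z-19: 33823665.000; Z-15: 509850733.000; Z-7: 235463380.000; Z-17: 2257726225.000.
Minimum at Z-19.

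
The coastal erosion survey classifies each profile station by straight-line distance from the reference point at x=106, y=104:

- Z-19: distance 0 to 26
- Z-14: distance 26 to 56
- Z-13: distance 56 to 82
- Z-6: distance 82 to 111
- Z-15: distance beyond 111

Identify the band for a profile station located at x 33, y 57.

Z-6

Distance = √((33−106)² + (57−104)²) = √(5329.000 + 2209.000) = 86.822.
82 ≤ 86.822 < 111 → Z-6.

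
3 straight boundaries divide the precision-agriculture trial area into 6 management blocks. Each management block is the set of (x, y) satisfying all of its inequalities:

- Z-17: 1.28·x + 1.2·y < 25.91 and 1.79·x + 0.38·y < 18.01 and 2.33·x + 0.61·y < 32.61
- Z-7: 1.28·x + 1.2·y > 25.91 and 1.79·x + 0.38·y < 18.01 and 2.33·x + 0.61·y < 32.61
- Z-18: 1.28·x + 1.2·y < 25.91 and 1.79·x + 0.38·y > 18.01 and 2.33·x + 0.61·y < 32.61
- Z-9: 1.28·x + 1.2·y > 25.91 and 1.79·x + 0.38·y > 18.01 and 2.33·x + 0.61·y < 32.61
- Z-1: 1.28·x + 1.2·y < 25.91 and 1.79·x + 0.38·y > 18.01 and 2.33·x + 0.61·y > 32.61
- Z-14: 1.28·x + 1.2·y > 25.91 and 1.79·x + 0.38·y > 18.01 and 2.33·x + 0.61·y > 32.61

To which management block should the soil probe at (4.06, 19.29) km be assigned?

1.28·4.06 + 1.2·19.29 = 28.345, which is > 25.91
1.79·4.06 + 0.38·19.29 = 14.598, which is < 18.01
2.33·4.06 + 0.61·19.29 = 21.227, which is < 32.61
This sign pattern matches Z-7.

Z-7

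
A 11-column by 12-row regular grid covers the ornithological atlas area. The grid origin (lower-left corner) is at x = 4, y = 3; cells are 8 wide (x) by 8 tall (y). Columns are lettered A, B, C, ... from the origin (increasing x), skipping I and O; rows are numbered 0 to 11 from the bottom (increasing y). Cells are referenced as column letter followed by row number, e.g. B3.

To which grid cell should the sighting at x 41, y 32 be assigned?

E3

Column index: ⌊(41 − 4) / 8⌋ = ⌊4.625⌋ = 4 → column E
Row offset from origin: ⌊(32 − 3) / 8⌋ = ⌊3.625⌋ = 3 → row 3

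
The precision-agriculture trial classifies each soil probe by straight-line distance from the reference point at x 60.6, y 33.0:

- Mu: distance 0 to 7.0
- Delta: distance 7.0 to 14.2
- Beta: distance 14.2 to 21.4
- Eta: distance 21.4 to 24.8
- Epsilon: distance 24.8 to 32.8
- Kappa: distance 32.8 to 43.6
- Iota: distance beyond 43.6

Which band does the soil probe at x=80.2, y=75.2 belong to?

Iota

Distance = √((80.2−60.6)² + (75.2−33.0)²) = √(384.160 + 1780.840) = 46.530.
43.6 ≤ 46.530 < ∞ → Iota.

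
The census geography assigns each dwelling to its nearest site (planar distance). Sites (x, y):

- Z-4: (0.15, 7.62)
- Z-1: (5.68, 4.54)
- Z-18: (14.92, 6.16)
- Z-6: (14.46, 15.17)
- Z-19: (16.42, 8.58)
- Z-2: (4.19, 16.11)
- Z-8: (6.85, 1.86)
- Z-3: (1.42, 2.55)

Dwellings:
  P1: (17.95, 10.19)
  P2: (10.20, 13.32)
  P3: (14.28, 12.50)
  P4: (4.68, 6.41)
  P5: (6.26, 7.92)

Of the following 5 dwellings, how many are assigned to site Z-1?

P1 → Z-19
P2 → Z-6
P3 → Z-6
P4 → Z-1
P5 → Z-1
2 of the 5 go to Z-1.

2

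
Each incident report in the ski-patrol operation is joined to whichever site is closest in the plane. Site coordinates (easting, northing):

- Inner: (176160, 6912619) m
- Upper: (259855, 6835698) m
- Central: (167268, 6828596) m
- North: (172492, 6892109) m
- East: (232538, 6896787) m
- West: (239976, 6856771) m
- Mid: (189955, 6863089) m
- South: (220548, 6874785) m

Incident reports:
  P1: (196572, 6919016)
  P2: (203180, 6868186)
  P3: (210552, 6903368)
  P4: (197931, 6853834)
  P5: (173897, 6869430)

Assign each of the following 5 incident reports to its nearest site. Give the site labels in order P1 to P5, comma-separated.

Inner, Mid, East, Mid, Mid

P1 → Inner (d²=457571353.00)
P2 → Mid (d²=200880034.00)
P3 → East (d²=526693757.00)
P4 → Mid (d²=149271601.00)
P5 → Mid (d²=298067645.00)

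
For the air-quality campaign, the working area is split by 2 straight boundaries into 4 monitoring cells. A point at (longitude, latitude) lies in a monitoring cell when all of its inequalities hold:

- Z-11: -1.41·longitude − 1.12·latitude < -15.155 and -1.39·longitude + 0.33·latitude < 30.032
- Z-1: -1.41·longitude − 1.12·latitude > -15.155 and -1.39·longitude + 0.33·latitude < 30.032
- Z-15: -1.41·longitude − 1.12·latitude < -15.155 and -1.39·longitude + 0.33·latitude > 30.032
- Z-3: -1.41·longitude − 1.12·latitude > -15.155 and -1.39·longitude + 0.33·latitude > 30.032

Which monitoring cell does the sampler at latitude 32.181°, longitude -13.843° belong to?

-1.41·-13.843 − 1.12·32.181 = -16.524, which is < -15.155
-1.39·-13.843 + 0.33·32.181 = 29.861, which is < 30.032
This sign pattern matches Z-11.

Z-11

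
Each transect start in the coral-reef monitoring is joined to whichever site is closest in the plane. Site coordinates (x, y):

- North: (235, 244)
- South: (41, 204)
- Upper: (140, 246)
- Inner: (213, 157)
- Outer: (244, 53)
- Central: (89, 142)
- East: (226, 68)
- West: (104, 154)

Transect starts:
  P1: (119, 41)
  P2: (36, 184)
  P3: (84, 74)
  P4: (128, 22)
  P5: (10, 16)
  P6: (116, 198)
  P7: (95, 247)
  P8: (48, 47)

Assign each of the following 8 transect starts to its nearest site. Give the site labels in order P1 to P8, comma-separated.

Central, South, Central, East, Central, West, Upper, Central

P1 → Central (d²=11101.00)
P2 → South (d²=425.00)
P3 → Central (d²=4649.00)
P4 → East (d²=11720.00)
P5 → Central (d²=22117.00)
P6 → West (d²=2080.00)
P7 → Upper (d²=2026.00)
P8 → Central (d²=10706.00)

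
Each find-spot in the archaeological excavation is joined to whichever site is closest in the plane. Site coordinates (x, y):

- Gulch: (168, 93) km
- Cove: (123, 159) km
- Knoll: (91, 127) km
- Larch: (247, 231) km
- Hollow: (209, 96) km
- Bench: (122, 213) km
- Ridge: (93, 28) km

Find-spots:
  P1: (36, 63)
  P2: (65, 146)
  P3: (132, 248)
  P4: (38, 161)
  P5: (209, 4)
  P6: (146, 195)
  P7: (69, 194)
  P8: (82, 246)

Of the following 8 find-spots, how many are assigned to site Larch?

P1 → Ridge
P2 → Knoll
P3 → Bench
P4 → Knoll
P5 → Hollow
P6 → Bench
P7 → Bench
P8 → Bench
0 of the 8 go to Larch.

0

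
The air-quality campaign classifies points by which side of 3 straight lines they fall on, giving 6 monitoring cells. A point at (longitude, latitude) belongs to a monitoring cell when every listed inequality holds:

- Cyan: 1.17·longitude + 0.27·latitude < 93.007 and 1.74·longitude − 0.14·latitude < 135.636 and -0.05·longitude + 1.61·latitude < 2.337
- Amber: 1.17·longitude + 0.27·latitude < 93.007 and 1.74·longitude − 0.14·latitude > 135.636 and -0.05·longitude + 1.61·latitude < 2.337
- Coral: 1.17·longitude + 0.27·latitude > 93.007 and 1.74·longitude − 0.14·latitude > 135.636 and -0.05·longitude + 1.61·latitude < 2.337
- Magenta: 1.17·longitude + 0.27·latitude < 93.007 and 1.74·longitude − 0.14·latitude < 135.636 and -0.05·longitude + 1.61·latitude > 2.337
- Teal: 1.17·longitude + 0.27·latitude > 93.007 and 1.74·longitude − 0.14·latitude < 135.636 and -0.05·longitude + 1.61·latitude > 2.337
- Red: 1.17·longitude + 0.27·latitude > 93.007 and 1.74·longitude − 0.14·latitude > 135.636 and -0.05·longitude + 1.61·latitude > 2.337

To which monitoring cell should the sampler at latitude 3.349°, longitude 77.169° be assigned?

1.17·77.169 + 0.27·3.349 = 91.192, which is < 93.007
1.74·77.169 − 0.14·3.349 = 133.805, which is < 135.636
-0.05·77.169 + 1.61·3.349 = 1.533, which is < 2.337
This sign pattern matches Cyan.

Cyan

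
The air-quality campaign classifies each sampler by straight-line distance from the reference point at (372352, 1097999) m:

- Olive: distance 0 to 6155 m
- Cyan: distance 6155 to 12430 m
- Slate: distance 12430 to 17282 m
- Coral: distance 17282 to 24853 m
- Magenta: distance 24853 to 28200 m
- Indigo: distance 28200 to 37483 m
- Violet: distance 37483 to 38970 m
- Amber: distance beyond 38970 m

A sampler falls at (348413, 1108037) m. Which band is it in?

Magenta

Distance = √((348413−372352)² + (1108037−1097999)²) = √(573075721.000 + 100761444.000) = 25958.374 m.
24853 ≤ 25958.374 < 28200 → Magenta.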